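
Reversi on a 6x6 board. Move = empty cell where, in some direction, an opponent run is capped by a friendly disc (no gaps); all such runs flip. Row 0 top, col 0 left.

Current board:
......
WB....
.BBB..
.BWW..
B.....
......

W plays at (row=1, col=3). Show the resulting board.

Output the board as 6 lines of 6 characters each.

Answer: ......
WB.W..
.BBW..
.BWW..
B.....
......

Derivation:
Place W at (1,3); scan 8 dirs for brackets.
Dir NW: first cell '.' (not opp) -> no flip
Dir N: first cell '.' (not opp) -> no flip
Dir NE: first cell '.' (not opp) -> no flip
Dir W: first cell '.' (not opp) -> no flip
Dir E: first cell '.' (not opp) -> no flip
Dir SW: opp run (2,2) (3,1) (4,0), next=edge -> no flip
Dir S: opp run (2,3) capped by W -> flip
Dir SE: first cell '.' (not opp) -> no flip
All flips: (2,3)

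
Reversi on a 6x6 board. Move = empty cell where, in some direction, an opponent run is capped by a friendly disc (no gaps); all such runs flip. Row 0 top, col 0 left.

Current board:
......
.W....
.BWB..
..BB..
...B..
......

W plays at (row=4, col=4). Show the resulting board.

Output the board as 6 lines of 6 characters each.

Answer: ......
.W....
.BWB..
..BW..
...BW.
......

Derivation:
Place W at (4,4); scan 8 dirs for brackets.
Dir NW: opp run (3,3) capped by W -> flip
Dir N: first cell '.' (not opp) -> no flip
Dir NE: first cell '.' (not opp) -> no flip
Dir W: opp run (4,3), next='.' -> no flip
Dir E: first cell '.' (not opp) -> no flip
Dir SW: first cell '.' (not opp) -> no flip
Dir S: first cell '.' (not opp) -> no flip
Dir SE: first cell '.' (not opp) -> no flip
All flips: (3,3)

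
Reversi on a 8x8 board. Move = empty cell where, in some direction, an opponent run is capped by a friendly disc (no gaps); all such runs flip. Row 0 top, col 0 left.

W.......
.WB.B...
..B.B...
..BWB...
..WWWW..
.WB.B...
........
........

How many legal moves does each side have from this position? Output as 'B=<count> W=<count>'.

-- B to move --
(0,1): no bracket -> illegal
(0,2): no bracket -> illegal
(1,0): flips 1 -> legal
(2,0): no bracket -> illegal
(2,1): no bracket -> illegal
(2,3): no bracket -> illegal
(3,1): no bracket -> illegal
(3,5): no bracket -> illegal
(3,6): flips 1 -> legal
(4,0): no bracket -> illegal
(4,1): no bracket -> illegal
(4,6): no bracket -> illegal
(5,0): flips 1 -> legal
(5,3): no bracket -> illegal
(5,5): flips 2 -> legal
(5,6): flips 1 -> legal
(6,0): flips 3 -> legal
(6,1): no bracket -> illegal
(6,2): no bracket -> illegal
B mobility = 6
-- W to move --
(0,1): no bracket -> illegal
(0,2): flips 3 -> legal
(0,3): no bracket -> illegal
(0,4): flips 3 -> legal
(0,5): no bracket -> illegal
(1,3): flips 1 -> legal
(1,5): flips 1 -> legal
(2,1): flips 1 -> legal
(2,3): flips 1 -> legal
(2,5): flips 1 -> legal
(3,1): flips 1 -> legal
(3,5): flips 1 -> legal
(4,1): no bracket -> illegal
(5,3): flips 1 -> legal
(5,5): no bracket -> illegal
(6,1): flips 1 -> legal
(6,2): flips 1 -> legal
(6,3): flips 1 -> legal
(6,4): flips 1 -> legal
(6,5): flips 1 -> legal
W mobility = 15

Answer: B=6 W=15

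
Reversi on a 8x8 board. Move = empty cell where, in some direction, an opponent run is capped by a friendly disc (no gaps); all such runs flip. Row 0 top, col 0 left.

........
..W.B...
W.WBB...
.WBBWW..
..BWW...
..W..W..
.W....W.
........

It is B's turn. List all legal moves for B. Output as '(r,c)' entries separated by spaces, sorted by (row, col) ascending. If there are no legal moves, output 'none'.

(0,1): flips 1 -> legal
(0,2): flips 2 -> legal
(0,3): no bracket -> illegal
(1,0): no bracket -> illegal
(1,1): flips 1 -> legal
(1,3): no bracket -> illegal
(2,1): flips 1 -> legal
(2,5): no bracket -> illegal
(2,6): no bracket -> illegal
(3,0): flips 1 -> legal
(3,6): flips 2 -> legal
(4,0): no bracket -> illegal
(4,1): no bracket -> illegal
(4,5): flips 3 -> legal
(4,6): flips 1 -> legal
(5,0): no bracket -> illegal
(5,1): no bracket -> illegal
(5,3): flips 1 -> legal
(5,4): flips 3 -> legal
(5,6): no bracket -> illegal
(5,7): no bracket -> illegal
(6,0): no bracket -> illegal
(6,2): flips 1 -> legal
(6,3): no bracket -> illegal
(6,4): no bracket -> illegal
(6,5): no bracket -> illegal
(6,7): no bracket -> illegal
(7,0): no bracket -> illegal
(7,1): no bracket -> illegal
(7,2): no bracket -> illegal
(7,5): no bracket -> illegal
(7,6): no bracket -> illegal
(7,7): flips 3 -> legal

Answer: (0,1) (0,2) (1,1) (2,1) (3,0) (3,6) (4,5) (4,6) (5,3) (5,4) (6,2) (7,7)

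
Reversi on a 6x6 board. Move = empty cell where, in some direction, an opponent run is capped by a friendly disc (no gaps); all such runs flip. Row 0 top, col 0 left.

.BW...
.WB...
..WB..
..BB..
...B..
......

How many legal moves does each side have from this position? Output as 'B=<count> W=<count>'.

Answer: B=4 W=5

Derivation:
-- B to move --
(0,0): flips 2 -> legal
(0,3): flips 1 -> legal
(1,0): flips 1 -> legal
(1,3): no bracket -> illegal
(2,0): no bracket -> illegal
(2,1): flips 2 -> legal
(3,1): no bracket -> illegal
B mobility = 4
-- W to move --
(0,0): flips 1 -> legal
(0,3): no bracket -> illegal
(1,0): no bracket -> illegal
(1,3): flips 1 -> legal
(1,4): no bracket -> illegal
(2,1): no bracket -> illegal
(2,4): flips 1 -> legal
(3,1): no bracket -> illegal
(3,4): no bracket -> illegal
(4,1): no bracket -> illegal
(4,2): flips 1 -> legal
(4,4): flips 1 -> legal
(5,2): no bracket -> illegal
(5,3): no bracket -> illegal
(5,4): no bracket -> illegal
W mobility = 5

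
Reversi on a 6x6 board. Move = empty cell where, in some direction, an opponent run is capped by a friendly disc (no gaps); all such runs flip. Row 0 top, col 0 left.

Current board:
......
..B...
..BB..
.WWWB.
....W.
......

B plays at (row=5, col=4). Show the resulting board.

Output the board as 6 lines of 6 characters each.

Place B at (5,4); scan 8 dirs for brackets.
Dir NW: first cell '.' (not opp) -> no flip
Dir N: opp run (4,4) capped by B -> flip
Dir NE: first cell '.' (not opp) -> no flip
Dir W: first cell '.' (not opp) -> no flip
Dir E: first cell '.' (not opp) -> no flip
Dir SW: edge -> no flip
Dir S: edge -> no flip
Dir SE: edge -> no flip
All flips: (4,4)

Answer: ......
..B...
..BB..
.WWWB.
....B.
....B.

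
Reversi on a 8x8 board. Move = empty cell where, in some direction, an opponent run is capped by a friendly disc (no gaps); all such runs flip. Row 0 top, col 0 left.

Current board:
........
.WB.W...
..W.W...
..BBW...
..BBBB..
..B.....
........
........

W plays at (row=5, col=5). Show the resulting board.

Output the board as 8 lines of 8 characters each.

Answer: ........
.WB.W...
..W.W...
..BWW...
..BBWB..
..B..W..
........
........

Derivation:
Place W at (5,5); scan 8 dirs for brackets.
Dir NW: opp run (4,4) (3,3) capped by W -> flip
Dir N: opp run (4,5), next='.' -> no flip
Dir NE: first cell '.' (not opp) -> no flip
Dir W: first cell '.' (not opp) -> no flip
Dir E: first cell '.' (not opp) -> no flip
Dir SW: first cell '.' (not opp) -> no flip
Dir S: first cell '.' (not opp) -> no flip
Dir SE: first cell '.' (not opp) -> no flip
All flips: (3,3) (4,4)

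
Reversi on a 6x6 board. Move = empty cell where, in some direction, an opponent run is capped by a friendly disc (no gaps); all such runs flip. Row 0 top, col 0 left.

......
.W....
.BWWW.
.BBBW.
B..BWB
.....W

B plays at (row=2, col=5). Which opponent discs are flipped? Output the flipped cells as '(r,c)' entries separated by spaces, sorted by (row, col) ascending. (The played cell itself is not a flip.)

Answer: (2,2) (2,3) (2,4) (3,4)

Derivation:
Dir NW: first cell '.' (not opp) -> no flip
Dir N: first cell '.' (not opp) -> no flip
Dir NE: edge -> no flip
Dir W: opp run (2,4) (2,3) (2,2) capped by B -> flip
Dir E: edge -> no flip
Dir SW: opp run (3,4) capped by B -> flip
Dir S: first cell '.' (not opp) -> no flip
Dir SE: edge -> no flip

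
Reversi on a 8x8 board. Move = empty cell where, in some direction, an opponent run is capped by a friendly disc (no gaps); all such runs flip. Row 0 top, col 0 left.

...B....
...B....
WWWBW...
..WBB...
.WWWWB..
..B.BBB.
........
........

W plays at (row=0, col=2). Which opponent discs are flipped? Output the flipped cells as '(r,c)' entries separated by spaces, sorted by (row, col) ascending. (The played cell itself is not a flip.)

Answer: (1,3)

Derivation:
Dir NW: edge -> no flip
Dir N: edge -> no flip
Dir NE: edge -> no flip
Dir W: first cell '.' (not opp) -> no flip
Dir E: opp run (0,3), next='.' -> no flip
Dir SW: first cell '.' (not opp) -> no flip
Dir S: first cell '.' (not opp) -> no flip
Dir SE: opp run (1,3) capped by W -> flip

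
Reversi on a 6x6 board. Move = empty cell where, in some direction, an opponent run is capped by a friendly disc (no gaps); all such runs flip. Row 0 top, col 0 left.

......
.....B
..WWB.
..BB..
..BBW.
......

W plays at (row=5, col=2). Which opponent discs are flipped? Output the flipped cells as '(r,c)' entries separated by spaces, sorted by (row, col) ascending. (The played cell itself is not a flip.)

Answer: (3,2) (4,2)

Derivation:
Dir NW: first cell '.' (not opp) -> no flip
Dir N: opp run (4,2) (3,2) capped by W -> flip
Dir NE: opp run (4,3), next='.' -> no flip
Dir W: first cell '.' (not opp) -> no flip
Dir E: first cell '.' (not opp) -> no flip
Dir SW: edge -> no flip
Dir S: edge -> no flip
Dir SE: edge -> no flip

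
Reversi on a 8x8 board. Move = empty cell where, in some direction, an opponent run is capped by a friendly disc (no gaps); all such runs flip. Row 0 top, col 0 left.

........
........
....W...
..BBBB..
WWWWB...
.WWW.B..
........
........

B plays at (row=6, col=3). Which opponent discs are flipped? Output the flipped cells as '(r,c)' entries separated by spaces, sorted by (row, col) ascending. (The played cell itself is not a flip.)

Answer: (4,3) (5,3)

Derivation:
Dir NW: opp run (5,2) (4,1), next='.' -> no flip
Dir N: opp run (5,3) (4,3) capped by B -> flip
Dir NE: first cell '.' (not opp) -> no flip
Dir W: first cell '.' (not opp) -> no flip
Dir E: first cell '.' (not opp) -> no flip
Dir SW: first cell '.' (not opp) -> no flip
Dir S: first cell '.' (not opp) -> no flip
Dir SE: first cell '.' (not opp) -> no flip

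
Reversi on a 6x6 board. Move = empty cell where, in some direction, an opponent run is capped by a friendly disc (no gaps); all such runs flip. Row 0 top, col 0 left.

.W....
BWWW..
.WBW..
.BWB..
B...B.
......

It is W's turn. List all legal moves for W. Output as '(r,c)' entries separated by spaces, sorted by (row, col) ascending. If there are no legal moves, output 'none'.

Answer: (3,0) (3,4) (4,1) (4,3) (5,5)

Derivation:
(0,0): no bracket -> illegal
(2,0): no bracket -> illegal
(2,4): no bracket -> illegal
(3,0): flips 1 -> legal
(3,4): flips 1 -> legal
(3,5): no bracket -> illegal
(4,1): flips 1 -> legal
(4,2): no bracket -> illegal
(4,3): flips 1 -> legal
(4,5): no bracket -> illegal
(5,0): no bracket -> illegal
(5,1): no bracket -> illegal
(5,3): no bracket -> illegal
(5,4): no bracket -> illegal
(5,5): flips 3 -> legal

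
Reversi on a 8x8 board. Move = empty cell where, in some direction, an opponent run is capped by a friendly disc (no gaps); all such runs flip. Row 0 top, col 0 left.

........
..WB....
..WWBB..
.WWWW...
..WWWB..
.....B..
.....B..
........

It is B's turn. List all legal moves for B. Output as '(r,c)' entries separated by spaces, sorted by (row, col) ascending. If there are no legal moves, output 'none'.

(0,1): flips 3 -> legal
(0,2): no bracket -> illegal
(0,3): no bracket -> illegal
(1,1): flips 4 -> legal
(1,4): no bracket -> illegal
(2,0): no bracket -> illegal
(2,1): flips 2 -> legal
(3,0): no bracket -> illegal
(3,5): no bracket -> illegal
(4,0): flips 2 -> legal
(4,1): flips 3 -> legal
(5,1): flips 2 -> legal
(5,2): flips 2 -> legal
(5,3): flips 3 -> legal
(5,4): flips 2 -> legal

Answer: (0,1) (1,1) (2,1) (4,0) (4,1) (5,1) (5,2) (5,3) (5,4)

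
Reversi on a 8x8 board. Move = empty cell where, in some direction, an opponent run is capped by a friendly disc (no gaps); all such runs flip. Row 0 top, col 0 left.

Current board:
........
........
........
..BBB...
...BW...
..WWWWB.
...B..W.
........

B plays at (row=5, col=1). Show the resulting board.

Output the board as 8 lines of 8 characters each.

Answer: ........
........
........
..BBB...
...BW...
.BBBBBB.
...B..W.
........

Derivation:
Place B at (5,1); scan 8 dirs for brackets.
Dir NW: first cell '.' (not opp) -> no flip
Dir N: first cell '.' (not opp) -> no flip
Dir NE: first cell '.' (not opp) -> no flip
Dir W: first cell '.' (not opp) -> no flip
Dir E: opp run (5,2) (5,3) (5,4) (5,5) capped by B -> flip
Dir SW: first cell '.' (not opp) -> no flip
Dir S: first cell '.' (not opp) -> no flip
Dir SE: first cell '.' (not opp) -> no flip
All flips: (5,2) (5,3) (5,4) (5,5)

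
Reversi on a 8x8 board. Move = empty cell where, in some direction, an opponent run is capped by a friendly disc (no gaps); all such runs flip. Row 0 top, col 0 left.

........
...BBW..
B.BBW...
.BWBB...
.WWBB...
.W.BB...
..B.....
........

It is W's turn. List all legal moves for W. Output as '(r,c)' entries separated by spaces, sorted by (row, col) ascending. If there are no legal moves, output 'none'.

Answer: (0,2) (0,4) (0,5) (1,2) (2,1) (3,0) (3,5) (4,5) (6,4) (6,5) (7,3)

Derivation:
(0,2): flips 1 -> legal
(0,3): no bracket -> illegal
(0,4): flips 1 -> legal
(0,5): flips 2 -> legal
(1,0): no bracket -> illegal
(1,1): no bracket -> illegal
(1,2): flips 3 -> legal
(2,1): flips 3 -> legal
(2,5): no bracket -> illegal
(3,0): flips 1 -> legal
(3,5): flips 2 -> legal
(4,0): no bracket -> illegal
(4,5): flips 2 -> legal
(5,2): no bracket -> illegal
(5,5): no bracket -> illegal
(6,1): no bracket -> illegal
(6,3): no bracket -> illegal
(6,4): flips 4 -> legal
(6,5): flips 2 -> legal
(7,1): no bracket -> illegal
(7,2): no bracket -> illegal
(7,3): flips 1 -> legal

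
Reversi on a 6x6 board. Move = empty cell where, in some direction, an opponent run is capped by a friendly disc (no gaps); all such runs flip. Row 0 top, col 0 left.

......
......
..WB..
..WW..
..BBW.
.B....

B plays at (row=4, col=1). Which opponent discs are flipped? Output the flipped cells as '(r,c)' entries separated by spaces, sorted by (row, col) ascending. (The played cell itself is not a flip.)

Answer: (3,2)

Derivation:
Dir NW: first cell '.' (not opp) -> no flip
Dir N: first cell '.' (not opp) -> no flip
Dir NE: opp run (3,2) capped by B -> flip
Dir W: first cell '.' (not opp) -> no flip
Dir E: first cell 'B' (not opp) -> no flip
Dir SW: first cell '.' (not opp) -> no flip
Dir S: first cell 'B' (not opp) -> no flip
Dir SE: first cell '.' (not opp) -> no flip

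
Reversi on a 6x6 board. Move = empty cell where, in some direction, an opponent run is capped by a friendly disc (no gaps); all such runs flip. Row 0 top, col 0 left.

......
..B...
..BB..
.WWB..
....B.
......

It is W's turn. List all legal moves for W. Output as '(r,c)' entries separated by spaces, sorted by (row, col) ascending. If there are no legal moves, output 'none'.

(0,1): no bracket -> illegal
(0,2): flips 2 -> legal
(0,3): no bracket -> illegal
(1,1): no bracket -> illegal
(1,3): flips 1 -> legal
(1,4): flips 1 -> legal
(2,1): no bracket -> illegal
(2,4): no bracket -> illegal
(3,4): flips 1 -> legal
(3,5): no bracket -> illegal
(4,2): no bracket -> illegal
(4,3): no bracket -> illegal
(4,5): no bracket -> illegal
(5,3): no bracket -> illegal
(5,4): no bracket -> illegal
(5,5): no bracket -> illegal

Answer: (0,2) (1,3) (1,4) (3,4)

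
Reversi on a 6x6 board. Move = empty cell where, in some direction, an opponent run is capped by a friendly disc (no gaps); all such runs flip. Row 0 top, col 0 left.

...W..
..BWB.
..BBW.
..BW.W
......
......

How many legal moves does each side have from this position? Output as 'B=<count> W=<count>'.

Answer: B=5 W=6

Derivation:
-- B to move --
(0,2): no bracket -> illegal
(0,4): flips 1 -> legal
(1,5): no bracket -> illegal
(2,5): flips 1 -> legal
(3,4): flips 2 -> legal
(4,2): no bracket -> illegal
(4,3): flips 1 -> legal
(4,4): flips 1 -> legal
(4,5): no bracket -> illegal
B mobility = 5
-- W to move --
(0,1): no bracket -> illegal
(0,2): no bracket -> illegal
(0,4): flips 1 -> legal
(0,5): no bracket -> illegal
(1,1): flips 2 -> legal
(1,5): flips 1 -> legal
(2,1): flips 3 -> legal
(2,5): flips 1 -> legal
(3,1): flips 2 -> legal
(3,4): no bracket -> illegal
(4,1): no bracket -> illegal
(4,2): no bracket -> illegal
(4,3): no bracket -> illegal
W mobility = 6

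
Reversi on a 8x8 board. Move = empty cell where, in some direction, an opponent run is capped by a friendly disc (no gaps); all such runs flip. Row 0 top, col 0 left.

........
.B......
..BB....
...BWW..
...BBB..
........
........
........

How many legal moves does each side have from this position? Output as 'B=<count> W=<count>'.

-- B to move --
(2,4): flips 1 -> legal
(2,5): flips 2 -> legal
(2,6): flips 1 -> legal
(3,6): flips 2 -> legal
(4,6): no bracket -> illegal
B mobility = 4
-- W to move --
(0,0): no bracket -> illegal
(0,1): no bracket -> illegal
(0,2): no bracket -> illegal
(1,0): no bracket -> illegal
(1,2): flips 1 -> legal
(1,3): no bracket -> illegal
(1,4): no bracket -> illegal
(2,0): no bracket -> illegal
(2,1): no bracket -> illegal
(2,4): no bracket -> illegal
(3,1): no bracket -> illegal
(3,2): flips 1 -> legal
(3,6): no bracket -> illegal
(4,2): no bracket -> illegal
(4,6): no bracket -> illegal
(5,2): flips 1 -> legal
(5,3): flips 1 -> legal
(5,4): flips 1 -> legal
(5,5): flips 1 -> legal
(5,6): flips 1 -> legal
W mobility = 7

Answer: B=4 W=7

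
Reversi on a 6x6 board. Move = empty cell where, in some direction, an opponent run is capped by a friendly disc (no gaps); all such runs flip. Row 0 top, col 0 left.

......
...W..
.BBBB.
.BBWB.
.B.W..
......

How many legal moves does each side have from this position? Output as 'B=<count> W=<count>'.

Answer: B=8 W=7

Derivation:
-- B to move --
(0,2): flips 1 -> legal
(0,3): flips 1 -> legal
(0,4): flips 1 -> legal
(1,2): no bracket -> illegal
(1,4): no bracket -> illegal
(4,2): flips 1 -> legal
(4,4): flips 1 -> legal
(5,2): flips 1 -> legal
(5,3): flips 2 -> legal
(5,4): flips 1 -> legal
B mobility = 8
-- W to move --
(1,0): flips 2 -> legal
(1,1): flips 1 -> legal
(1,2): no bracket -> illegal
(1,4): no bracket -> illegal
(1,5): flips 1 -> legal
(2,0): no bracket -> illegal
(2,5): flips 1 -> legal
(3,0): flips 2 -> legal
(3,5): flips 2 -> legal
(4,0): flips 2 -> legal
(4,2): no bracket -> illegal
(4,4): no bracket -> illegal
(4,5): no bracket -> illegal
(5,0): no bracket -> illegal
(5,1): no bracket -> illegal
(5,2): no bracket -> illegal
W mobility = 7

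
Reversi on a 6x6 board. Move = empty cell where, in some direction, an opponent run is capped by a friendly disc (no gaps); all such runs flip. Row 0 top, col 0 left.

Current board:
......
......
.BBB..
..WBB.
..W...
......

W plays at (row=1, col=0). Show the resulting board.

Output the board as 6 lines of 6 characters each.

Place W at (1,0); scan 8 dirs for brackets.
Dir NW: edge -> no flip
Dir N: first cell '.' (not opp) -> no flip
Dir NE: first cell '.' (not opp) -> no flip
Dir W: edge -> no flip
Dir E: first cell '.' (not opp) -> no flip
Dir SW: edge -> no flip
Dir S: first cell '.' (not opp) -> no flip
Dir SE: opp run (2,1) capped by W -> flip
All flips: (2,1)

Answer: ......
W.....
.WBB..
..WBB.
..W...
......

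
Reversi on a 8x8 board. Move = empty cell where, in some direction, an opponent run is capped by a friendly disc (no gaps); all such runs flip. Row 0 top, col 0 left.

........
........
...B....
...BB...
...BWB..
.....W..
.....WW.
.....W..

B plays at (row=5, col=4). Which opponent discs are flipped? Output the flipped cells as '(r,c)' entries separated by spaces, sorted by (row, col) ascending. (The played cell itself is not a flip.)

Dir NW: first cell 'B' (not opp) -> no flip
Dir N: opp run (4,4) capped by B -> flip
Dir NE: first cell 'B' (not opp) -> no flip
Dir W: first cell '.' (not opp) -> no flip
Dir E: opp run (5,5), next='.' -> no flip
Dir SW: first cell '.' (not opp) -> no flip
Dir S: first cell '.' (not opp) -> no flip
Dir SE: opp run (6,5), next='.' -> no flip

Answer: (4,4)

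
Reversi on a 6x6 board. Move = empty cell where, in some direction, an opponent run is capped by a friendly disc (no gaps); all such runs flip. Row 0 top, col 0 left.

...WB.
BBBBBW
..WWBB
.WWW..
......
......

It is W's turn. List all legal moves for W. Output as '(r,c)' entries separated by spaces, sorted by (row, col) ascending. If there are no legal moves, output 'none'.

Answer: (0,0) (0,1) (0,2) (0,5) (2,1) (3,5)

Derivation:
(0,0): flips 1 -> legal
(0,1): flips 1 -> legal
(0,2): flips 1 -> legal
(0,5): flips 2 -> legal
(2,0): no bracket -> illegal
(2,1): flips 1 -> legal
(3,4): no bracket -> illegal
(3,5): flips 1 -> legal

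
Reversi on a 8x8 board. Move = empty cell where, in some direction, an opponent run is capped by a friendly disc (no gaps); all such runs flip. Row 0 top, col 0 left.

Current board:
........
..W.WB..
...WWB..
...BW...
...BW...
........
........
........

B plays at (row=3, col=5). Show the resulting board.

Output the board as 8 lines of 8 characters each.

Answer: ........
..W.WB..
...WWB..
...BBB..
...BW...
........
........
........

Derivation:
Place B at (3,5); scan 8 dirs for brackets.
Dir NW: opp run (2,4), next='.' -> no flip
Dir N: first cell 'B' (not opp) -> no flip
Dir NE: first cell '.' (not opp) -> no flip
Dir W: opp run (3,4) capped by B -> flip
Dir E: first cell '.' (not opp) -> no flip
Dir SW: opp run (4,4), next='.' -> no flip
Dir S: first cell '.' (not opp) -> no flip
Dir SE: first cell '.' (not opp) -> no flip
All flips: (3,4)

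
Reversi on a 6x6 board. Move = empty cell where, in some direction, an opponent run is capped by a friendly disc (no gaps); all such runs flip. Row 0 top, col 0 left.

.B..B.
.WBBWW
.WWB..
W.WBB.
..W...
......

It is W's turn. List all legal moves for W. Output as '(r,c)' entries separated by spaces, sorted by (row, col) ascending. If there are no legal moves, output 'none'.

Answer: (0,2) (0,3) (2,4) (3,5) (4,4)

Derivation:
(0,0): no bracket -> illegal
(0,2): flips 1 -> legal
(0,3): flips 1 -> legal
(0,5): no bracket -> illegal
(1,0): no bracket -> illegal
(2,4): flips 2 -> legal
(2,5): no bracket -> illegal
(3,5): flips 2 -> legal
(4,3): no bracket -> illegal
(4,4): flips 1 -> legal
(4,5): no bracket -> illegal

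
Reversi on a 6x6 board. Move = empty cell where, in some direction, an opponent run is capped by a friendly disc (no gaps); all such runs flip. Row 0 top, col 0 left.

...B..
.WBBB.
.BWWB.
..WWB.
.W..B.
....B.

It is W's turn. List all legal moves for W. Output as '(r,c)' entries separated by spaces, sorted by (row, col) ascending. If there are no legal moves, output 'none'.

Answer: (0,1) (0,2) (0,4) (0,5) (1,0) (1,5) (2,0) (2,5) (3,1) (3,5) (4,5) (5,5)

Derivation:
(0,1): flips 1 -> legal
(0,2): flips 1 -> legal
(0,4): flips 1 -> legal
(0,5): flips 1 -> legal
(1,0): flips 1 -> legal
(1,5): flips 4 -> legal
(2,0): flips 1 -> legal
(2,5): flips 1 -> legal
(3,0): no bracket -> illegal
(3,1): flips 1 -> legal
(3,5): flips 1 -> legal
(4,3): no bracket -> illegal
(4,5): flips 1 -> legal
(5,3): no bracket -> illegal
(5,5): flips 1 -> legal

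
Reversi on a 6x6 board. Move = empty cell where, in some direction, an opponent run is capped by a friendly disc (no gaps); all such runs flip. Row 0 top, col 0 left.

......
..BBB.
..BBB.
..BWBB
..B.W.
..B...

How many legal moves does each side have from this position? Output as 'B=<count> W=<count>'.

Answer: B=4 W=6

Derivation:
-- B to move --
(4,3): flips 1 -> legal
(4,5): no bracket -> illegal
(5,3): flips 1 -> legal
(5,4): flips 1 -> legal
(5,5): flips 2 -> legal
B mobility = 4
-- W to move --
(0,1): no bracket -> illegal
(0,2): no bracket -> illegal
(0,3): flips 2 -> legal
(0,4): flips 3 -> legal
(0,5): no bracket -> illegal
(1,1): flips 1 -> legal
(1,5): flips 1 -> legal
(2,1): no bracket -> illegal
(2,5): no bracket -> illegal
(3,1): flips 1 -> legal
(4,1): no bracket -> illegal
(4,3): no bracket -> illegal
(4,5): no bracket -> illegal
(5,1): flips 1 -> legal
(5,3): no bracket -> illegal
W mobility = 6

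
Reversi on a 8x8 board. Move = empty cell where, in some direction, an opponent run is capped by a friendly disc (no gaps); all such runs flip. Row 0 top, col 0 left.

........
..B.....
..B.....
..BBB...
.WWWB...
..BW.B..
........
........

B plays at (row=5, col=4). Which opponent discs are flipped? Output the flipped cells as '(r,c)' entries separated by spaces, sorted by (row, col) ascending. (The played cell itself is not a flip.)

Answer: (4,3) (5,3)

Derivation:
Dir NW: opp run (4,3) capped by B -> flip
Dir N: first cell 'B' (not opp) -> no flip
Dir NE: first cell '.' (not opp) -> no flip
Dir W: opp run (5,3) capped by B -> flip
Dir E: first cell 'B' (not opp) -> no flip
Dir SW: first cell '.' (not opp) -> no flip
Dir S: first cell '.' (not opp) -> no flip
Dir SE: first cell '.' (not opp) -> no flip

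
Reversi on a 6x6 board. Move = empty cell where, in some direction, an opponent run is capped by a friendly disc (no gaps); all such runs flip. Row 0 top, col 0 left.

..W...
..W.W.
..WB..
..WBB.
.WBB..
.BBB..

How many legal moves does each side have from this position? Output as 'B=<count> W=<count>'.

-- B to move --
(0,1): flips 1 -> legal
(0,3): no bracket -> illegal
(0,4): no bracket -> illegal
(0,5): flips 1 -> legal
(1,1): flips 1 -> legal
(1,3): no bracket -> illegal
(1,5): no bracket -> illegal
(2,1): flips 2 -> legal
(2,4): no bracket -> illegal
(2,5): no bracket -> illegal
(3,0): flips 1 -> legal
(3,1): flips 2 -> legal
(4,0): flips 1 -> legal
(5,0): flips 2 -> legal
B mobility = 8
-- W to move --
(1,3): no bracket -> illegal
(2,4): flips 1 -> legal
(2,5): no bracket -> illegal
(3,1): no bracket -> illegal
(3,5): flips 2 -> legal
(4,0): no bracket -> illegal
(4,4): flips 3 -> legal
(4,5): flips 2 -> legal
(5,0): no bracket -> illegal
(5,4): flips 1 -> legal
W mobility = 5

Answer: B=8 W=5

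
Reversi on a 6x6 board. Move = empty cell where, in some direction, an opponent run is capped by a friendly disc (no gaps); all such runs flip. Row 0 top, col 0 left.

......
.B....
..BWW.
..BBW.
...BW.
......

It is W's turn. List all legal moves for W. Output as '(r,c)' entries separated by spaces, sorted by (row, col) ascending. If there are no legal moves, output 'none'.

(0,0): flips 3 -> legal
(0,1): no bracket -> illegal
(0,2): no bracket -> illegal
(1,0): no bracket -> illegal
(1,2): no bracket -> illegal
(1,3): no bracket -> illegal
(2,0): no bracket -> illegal
(2,1): flips 1 -> legal
(3,1): flips 2 -> legal
(4,1): flips 1 -> legal
(4,2): flips 2 -> legal
(5,2): flips 1 -> legal
(5,3): flips 2 -> legal
(5,4): no bracket -> illegal

Answer: (0,0) (2,1) (3,1) (4,1) (4,2) (5,2) (5,3)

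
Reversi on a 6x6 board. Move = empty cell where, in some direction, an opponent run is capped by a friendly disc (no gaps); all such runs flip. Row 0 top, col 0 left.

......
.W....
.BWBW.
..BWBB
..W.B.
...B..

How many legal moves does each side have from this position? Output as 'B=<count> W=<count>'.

Answer: B=9 W=5

Derivation:
-- B to move --
(0,0): flips 3 -> legal
(0,1): flips 1 -> legal
(0,2): no bracket -> illegal
(1,0): no bracket -> illegal
(1,2): flips 1 -> legal
(1,3): flips 1 -> legal
(1,4): flips 1 -> legal
(1,5): no bracket -> illegal
(2,0): no bracket -> illegal
(2,5): flips 1 -> legal
(3,1): flips 1 -> legal
(4,1): no bracket -> illegal
(4,3): flips 1 -> legal
(5,1): no bracket -> illegal
(5,2): flips 1 -> legal
B mobility = 9
-- W to move --
(1,0): no bracket -> illegal
(1,2): no bracket -> illegal
(1,3): flips 1 -> legal
(1,4): no bracket -> illegal
(2,0): flips 1 -> legal
(2,5): no bracket -> illegal
(3,0): no bracket -> illegal
(3,1): flips 2 -> legal
(4,1): no bracket -> illegal
(4,3): no bracket -> illegal
(4,5): no bracket -> illegal
(5,2): no bracket -> illegal
(5,4): flips 2 -> legal
(5,5): flips 1 -> legal
W mobility = 5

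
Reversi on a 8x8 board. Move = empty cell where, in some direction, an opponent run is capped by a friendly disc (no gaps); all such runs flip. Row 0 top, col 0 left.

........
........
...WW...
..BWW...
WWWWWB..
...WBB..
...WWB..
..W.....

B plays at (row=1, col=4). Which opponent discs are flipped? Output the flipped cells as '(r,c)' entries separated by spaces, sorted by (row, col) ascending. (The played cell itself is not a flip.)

Answer: (2,3) (2,4) (3,4) (4,4)

Derivation:
Dir NW: first cell '.' (not opp) -> no flip
Dir N: first cell '.' (not opp) -> no flip
Dir NE: first cell '.' (not opp) -> no flip
Dir W: first cell '.' (not opp) -> no flip
Dir E: first cell '.' (not opp) -> no flip
Dir SW: opp run (2,3) capped by B -> flip
Dir S: opp run (2,4) (3,4) (4,4) capped by B -> flip
Dir SE: first cell '.' (not opp) -> no flip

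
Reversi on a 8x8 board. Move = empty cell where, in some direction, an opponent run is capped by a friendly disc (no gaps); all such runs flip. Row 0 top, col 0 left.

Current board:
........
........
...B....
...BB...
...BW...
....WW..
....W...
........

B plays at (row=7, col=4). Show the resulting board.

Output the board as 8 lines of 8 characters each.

Answer: ........
........
...B....
...BB...
...BB...
....BW..
....B...
....B...

Derivation:
Place B at (7,4); scan 8 dirs for brackets.
Dir NW: first cell '.' (not opp) -> no flip
Dir N: opp run (6,4) (5,4) (4,4) capped by B -> flip
Dir NE: first cell '.' (not opp) -> no flip
Dir W: first cell '.' (not opp) -> no flip
Dir E: first cell '.' (not opp) -> no flip
Dir SW: edge -> no flip
Dir S: edge -> no flip
Dir SE: edge -> no flip
All flips: (4,4) (5,4) (6,4)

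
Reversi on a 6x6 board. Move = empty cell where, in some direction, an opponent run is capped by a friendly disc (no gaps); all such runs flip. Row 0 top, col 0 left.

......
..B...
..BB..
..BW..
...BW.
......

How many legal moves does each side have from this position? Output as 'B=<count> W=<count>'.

Answer: B=3 W=5

Derivation:
-- B to move --
(2,4): no bracket -> illegal
(3,4): flips 1 -> legal
(3,5): no bracket -> illegal
(4,2): no bracket -> illegal
(4,5): flips 1 -> legal
(5,3): no bracket -> illegal
(5,4): no bracket -> illegal
(5,5): flips 2 -> legal
B mobility = 3
-- W to move --
(0,1): no bracket -> illegal
(0,2): no bracket -> illegal
(0,3): no bracket -> illegal
(1,1): flips 1 -> legal
(1,3): flips 1 -> legal
(1,4): no bracket -> illegal
(2,1): no bracket -> illegal
(2,4): no bracket -> illegal
(3,1): flips 1 -> legal
(3,4): no bracket -> illegal
(4,1): no bracket -> illegal
(4,2): flips 1 -> legal
(5,2): no bracket -> illegal
(5,3): flips 1 -> legal
(5,4): no bracket -> illegal
W mobility = 5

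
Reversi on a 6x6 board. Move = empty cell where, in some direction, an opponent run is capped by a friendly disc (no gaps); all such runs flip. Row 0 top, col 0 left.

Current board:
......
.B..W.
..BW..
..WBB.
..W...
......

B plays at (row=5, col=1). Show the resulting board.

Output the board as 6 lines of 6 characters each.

Place B at (5,1); scan 8 dirs for brackets.
Dir NW: first cell '.' (not opp) -> no flip
Dir N: first cell '.' (not opp) -> no flip
Dir NE: opp run (4,2) capped by B -> flip
Dir W: first cell '.' (not opp) -> no flip
Dir E: first cell '.' (not opp) -> no flip
Dir SW: edge -> no flip
Dir S: edge -> no flip
Dir SE: edge -> no flip
All flips: (4,2)

Answer: ......
.B..W.
..BW..
..WBB.
..B...
.B....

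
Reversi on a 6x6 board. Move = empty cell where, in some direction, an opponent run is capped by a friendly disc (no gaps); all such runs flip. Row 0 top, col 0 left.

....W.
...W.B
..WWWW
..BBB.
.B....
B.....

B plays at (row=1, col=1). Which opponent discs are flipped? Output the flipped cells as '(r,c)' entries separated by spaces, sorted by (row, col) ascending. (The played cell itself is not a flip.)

Dir NW: first cell '.' (not opp) -> no flip
Dir N: first cell '.' (not opp) -> no flip
Dir NE: first cell '.' (not opp) -> no flip
Dir W: first cell '.' (not opp) -> no flip
Dir E: first cell '.' (not opp) -> no flip
Dir SW: first cell '.' (not opp) -> no flip
Dir S: first cell '.' (not opp) -> no flip
Dir SE: opp run (2,2) capped by B -> flip

Answer: (2,2)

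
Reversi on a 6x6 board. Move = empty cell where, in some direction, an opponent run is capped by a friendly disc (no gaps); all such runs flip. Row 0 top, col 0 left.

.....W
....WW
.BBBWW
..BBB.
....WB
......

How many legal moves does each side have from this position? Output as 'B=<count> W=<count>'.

Answer: B=4 W=5

Derivation:
-- B to move --
(0,3): no bracket -> illegal
(0,4): flips 2 -> legal
(1,3): no bracket -> illegal
(3,5): no bracket -> illegal
(4,3): flips 1 -> legal
(5,3): no bracket -> illegal
(5,4): flips 1 -> legal
(5,5): flips 1 -> legal
B mobility = 4
-- W to move --
(1,0): no bracket -> illegal
(1,1): flips 2 -> legal
(1,2): no bracket -> illegal
(1,3): no bracket -> illegal
(2,0): flips 3 -> legal
(3,0): no bracket -> illegal
(3,1): no bracket -> illegal
(3,5): no bracket -> illegal
(4,1): flips 2 -> legal
(4,2): flips 1 -> legal
(4,3): flips 1 -> legal
(5,4): no bracket -> illegal
(5,5): no bracket -> illegal
W mobility = 5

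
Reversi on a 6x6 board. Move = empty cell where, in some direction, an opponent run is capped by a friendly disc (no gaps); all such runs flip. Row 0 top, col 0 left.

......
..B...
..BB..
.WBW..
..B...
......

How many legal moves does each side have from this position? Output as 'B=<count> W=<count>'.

Answer: B=7 W=4

Derivation:
-- B to move --
(2,0): flips 1 -> legal
(2,1): no bracket -> illegal
(2,4): flips 1 -> legal
(3,0): flips 1 -> legal
(3,4): flips 1 -> legal
(4,0): flips 1 -> legal
(4,1): no bracket -> illegal
(4,3): flips 1 -> legal
(4,4): flips 1 -> legal
B mobility = 7
-- W to move --
(0,1): no bracket -> illegal
(0,2): no bracket -> illegal
(0,3): no bracket -> illegal
(1,1): flips 1 -> legal
(1,3): flips 2 -> legal
(1,4): no bracket -> illegal
(2,1): no bracket -> illegal
(2,4): no bracket -> illegal
(3,4): no bracket -> illegal
(4,1): no bracket -> illegal
(4,3): no bracket -> illegal
(5,1): flips 1 -> legal
(5,2): no bracket -> illegal
(5,3): flips 1 -> legal
W mobility = 4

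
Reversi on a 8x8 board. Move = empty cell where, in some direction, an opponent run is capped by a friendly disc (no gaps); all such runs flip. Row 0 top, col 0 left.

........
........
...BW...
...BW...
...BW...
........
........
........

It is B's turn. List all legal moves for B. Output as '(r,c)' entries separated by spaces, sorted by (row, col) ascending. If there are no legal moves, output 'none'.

(1,3): no bracket -> illegal
(1,4): no bracket -> illegal
(1,5): flips 1 -> legal
(2,5): flips 2 -> legal
(3,5): flips 1 -> legal
(4,5): flips 2 -> legal
(5,3): no bracket -> illegal
(5,4): no bracket -> illegal
(5,5): flips 1 -> legal

Answer: (1,5) (2,5) (3,5) (4,5) (5,5)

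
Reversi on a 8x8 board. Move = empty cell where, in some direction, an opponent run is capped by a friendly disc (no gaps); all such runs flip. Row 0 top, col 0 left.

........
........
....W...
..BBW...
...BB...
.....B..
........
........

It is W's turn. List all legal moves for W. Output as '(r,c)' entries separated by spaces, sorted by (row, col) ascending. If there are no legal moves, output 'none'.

Answer: (3,1) (4,2) (5,2) (5,4)

Derivation:
(2,1): no bracket -> illegal
(2,2): no bracket -> illegal
(2,3): no bracket -> illegal
(3,1): flips 2 -> legal
(3,5): no bracket -> illegal
(4,1): no bracket -> illegal
(4,2): flips 1 -> legal
(4,5): no bracket -> illegal
(4,6): no bracket -> illegal
(5,2): flips 1 -> legal
(5,3): no bracket -> illegal
(5,4): flips 1 -> legal
(5,6): no bracket -> illegal
(6,4): no bracket -> illegal
(6,5): no bracket -> illegal
(6,6): no bracket -> illegal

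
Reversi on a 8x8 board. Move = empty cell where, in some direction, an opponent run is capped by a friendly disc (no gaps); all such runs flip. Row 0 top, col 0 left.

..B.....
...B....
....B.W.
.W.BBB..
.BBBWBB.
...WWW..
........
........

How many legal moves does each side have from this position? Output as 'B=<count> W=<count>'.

-- B to move --
(1,5): no bracket -> illegal
(1,6): no bracket -> illegal
(1,7): flips 1 -> legal
(2,0): flips 1 -> legal
(2,1): flips 1 -> legal
(2,2): no bracket -> illegal
(2,5): no bracket -> illegal
(2,7): no bracket -> illegal
(3,0): no bracket -> illegal
(3,2): no bracket -> illegal
(3,6): no bracket -> illegal
(3,7): no bracket -> illegal
(4,0): no bracket -> illegal
(5,2): no bracket -> illegal
(5,6): no bracket -> illegal
(6,2): flips 2 -> legal
(6,3): flips 2 -> legal
(6,4): flips 4 -> legal
(6,5): flips 2 -> legal
(6,6): flips 2 -> legal
B mobility = 8
-- W to move --
(0,1): no bracket -> illegal
(0,3): no bracket -> illegal
(0,4): no bracket -> illegal
(1,1): no bracket -> illegal
(1,2): no bracket -> illegal
(1,4): flips 2 -> legal
(1,5): no bracket -> illegal
(2,2): flips 1 -> legal
(2,3): flips 2 -> legal
(2,5): flips 2 -> legal
(3,0): no bracket -> illegal
(3,2): flips 1 -> legal
(3,6): flips 1 -> legal
(3,7): flips 1 -> legal
(4,0): flips 3 -> legal
(4,7): flips 2 -> legal
(5,0): no bracket -> illegal
(5,1): flips 1 -> legal
(5,2): no bracket -> illegal
(5,6): no bracket -> illegal
(5,7): no bracket -> illegal
W mobility = 10

Answer: B=8 W=10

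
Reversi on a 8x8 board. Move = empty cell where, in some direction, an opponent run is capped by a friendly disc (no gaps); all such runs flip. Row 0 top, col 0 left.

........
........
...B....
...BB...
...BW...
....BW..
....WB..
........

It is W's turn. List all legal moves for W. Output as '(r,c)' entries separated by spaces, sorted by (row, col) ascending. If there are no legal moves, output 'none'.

Answer: (2,2) (2,4) (4,2) (5,3) (6,6) (7,5)

Derivation:
(1,2): no bracket -> illegal
(1,3): no bracket -> illegal
(1,4): no bracket -> illegal
(2,2): flips 1 -> legal
(2,4): flips 1 -> legal
(2,5): no bracket -> illegal
(3,2): no bracket -> illegal
(3,5): no bracket -> illegal
(4,2): flips 1 -> legal
(4,5): no bracket -> illegal
(5,2): no bracket -> illegal
(5,3): flips 1 -> legal
(5,6): no bracket -> illegal
(6,3): no bracket -> illegal
(6,6): flips 1 -> legal
(7,4): no bracket -> illegal
(7,5): flips 1 -> legal
(7,6): no bracket -> illegal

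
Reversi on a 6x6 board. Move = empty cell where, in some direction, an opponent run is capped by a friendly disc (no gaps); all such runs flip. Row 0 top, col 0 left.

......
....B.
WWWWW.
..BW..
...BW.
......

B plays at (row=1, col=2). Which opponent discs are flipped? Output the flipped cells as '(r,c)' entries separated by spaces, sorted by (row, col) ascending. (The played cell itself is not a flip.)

Answer: (2,2)

Derivation:
Dir NW: first cell '.' (not opp) -> no flip
Dir N: first cell '.' (not opp) -> no flip
Dir NE: first cell '.' (not opp) -> no flip
Dir W: first cell '.' (not opp) -> no flip
Dir E: first cell '.' (not opp) -> no flip
Dir SW: opp run (2,1), next='.' -> no flip
Dir S: opp run (2,2) capped by B -> flip
Dir SE: opp run (2,3), next='.' -> no flip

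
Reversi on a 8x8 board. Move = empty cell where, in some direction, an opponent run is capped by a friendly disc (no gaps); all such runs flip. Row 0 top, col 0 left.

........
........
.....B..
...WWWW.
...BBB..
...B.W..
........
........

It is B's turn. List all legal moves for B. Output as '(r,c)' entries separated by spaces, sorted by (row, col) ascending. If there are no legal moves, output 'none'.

Answer: (2,2) (2,3) (2,4) (2,6) (2,7) (4,7) (6,5) (6,6)

Derivation:
(2,2): flips 1 -> legal
(2,3): flips 2 -> legal
(2,4): flips 1 -> legal
(2,6): flips 1 -> legal
(2,7): flips 1 -> legal
(3,2): no bracket -> illegal
(3,7): no bracket -> illegal
(4,2): no bracket -> illegal
(4,6): no bracket -> illegal
(4,7): flips 1 -> legal
(5,4): no bracket -> illegal
(5,6): no bracket -> illegal
(6,4): no bracket -> illegal
(6,5): flips 1 -> legal
(6,6): flips 1 -> legal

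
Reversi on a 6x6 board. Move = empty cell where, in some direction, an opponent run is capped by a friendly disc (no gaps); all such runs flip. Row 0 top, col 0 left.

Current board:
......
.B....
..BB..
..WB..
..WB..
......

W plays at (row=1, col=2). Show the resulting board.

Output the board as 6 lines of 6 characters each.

Place W at (1,2); scan 8 dirs for brackets.
Dir NW: first cell '.' (not opp) -> no flip
Dir N: first cell '.' (not opp) -> no flip
Dir NE: first cell '.' (not opp) -> no flip
Dir W: opp run (1,1), next='.' -> no flip
Dir E: first cell '.' (not opp) -> no flip
Dir SW: first cell '.' (not opp) -> no flip
Dir S: opp run (2,2) capped by W -> flip
Dir SE: opp run (2,3), next='.' -> no flip
All flips: (2,2)

Answer: ......
.BW...
..WB..
..WB..
..WB..
......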